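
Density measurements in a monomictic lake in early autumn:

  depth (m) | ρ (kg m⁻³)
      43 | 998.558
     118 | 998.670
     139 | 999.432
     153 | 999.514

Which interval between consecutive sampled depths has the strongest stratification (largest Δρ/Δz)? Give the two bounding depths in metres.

118–139 m

Compute the density gradient over each adjacent pair:
  43–118 m: Δρ/Δz = 0.112/75 = 1.5 × 10⁻³ kg m⁻⁴
  118–139 m: Δρ/Δz = 0.762/21 = 0.036 kg m⁻⁴
  139–153 m: Δρ/Δz = 0.082/14 = 5.9 × 10⁻³ kg m⁻⁴
The largest gradient is in the 118–139 m interval — the pycnocline.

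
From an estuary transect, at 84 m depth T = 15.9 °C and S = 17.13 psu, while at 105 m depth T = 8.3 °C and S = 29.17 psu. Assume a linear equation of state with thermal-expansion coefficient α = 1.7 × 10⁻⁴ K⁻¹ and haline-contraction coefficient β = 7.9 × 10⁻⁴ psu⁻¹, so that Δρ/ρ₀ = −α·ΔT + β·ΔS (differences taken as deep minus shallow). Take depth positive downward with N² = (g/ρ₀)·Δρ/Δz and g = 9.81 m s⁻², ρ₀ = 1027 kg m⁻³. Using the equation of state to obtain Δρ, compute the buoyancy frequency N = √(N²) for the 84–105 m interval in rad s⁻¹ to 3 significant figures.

ΔT = -7.6 K, ΔS = +12.04 psu (deep − shallow).
Δρ/ρ₀ = −αΔT + βΔS = 1.292 × 10⁻³ + 9.5116 × 10⁻³ = 0.0108036, so Δρ ≈ 11.10 kg m⁻³.
N² = (g/ρ₀)·Δρ/Δz = g·(Δρ/ρ₀)/Δz = 9.81 × 0.0108036 / 21 = 5.0468 × 10⁻³ s⁻².
N = √(5.0468 × 10⁻³) = 0.071041 rad s⁻¹ ≈ 0.0710 rad s⁻¹.

0.0710 rad s⁻¹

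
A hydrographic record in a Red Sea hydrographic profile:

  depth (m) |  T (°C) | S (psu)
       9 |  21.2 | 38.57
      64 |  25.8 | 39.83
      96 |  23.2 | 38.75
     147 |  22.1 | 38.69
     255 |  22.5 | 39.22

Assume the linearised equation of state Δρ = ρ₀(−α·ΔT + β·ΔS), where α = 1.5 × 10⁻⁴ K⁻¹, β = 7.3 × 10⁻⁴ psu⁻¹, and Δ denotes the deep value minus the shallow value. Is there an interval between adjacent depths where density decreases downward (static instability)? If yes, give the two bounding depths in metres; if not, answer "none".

Evaluate Δρ/ρ₀ = −αΔT + βΔS across each adjacent pair:
  9–64 m: −αΔT+βΔS = −(1.5 × 10⁻⁴)(+4.6)+(7.3 × 10⁻⁴)(+1.26) = 2.3 × 10⁻⁴ → stable
  64–96 m: −αΔT+βΔS = −(1.5 × 10⁻⁴)(-2.6)+(7.3 × 10⁻⁴)(-1.08) = -4.0 × 10⁻⁴ → UNSTABLE
  96–147 m: −αΔT+βΔS = −(1.5 × 10⁻⁴)(-1.1)+(7.3 × 10⁻⁴)(-0.06) = 1.2 × 10⁻⁴ → stable
  147–255 m: −αΔT+βΔS = −(1.5 × 10⁻⁴)(+0.4)+(7.3 × 10⁻⁴)(+0.53) = 3.3 × 10⁻⁴ → stable
The 64–96 m interval has Δρ < 0: lighter water underlies denser water.

64–96 m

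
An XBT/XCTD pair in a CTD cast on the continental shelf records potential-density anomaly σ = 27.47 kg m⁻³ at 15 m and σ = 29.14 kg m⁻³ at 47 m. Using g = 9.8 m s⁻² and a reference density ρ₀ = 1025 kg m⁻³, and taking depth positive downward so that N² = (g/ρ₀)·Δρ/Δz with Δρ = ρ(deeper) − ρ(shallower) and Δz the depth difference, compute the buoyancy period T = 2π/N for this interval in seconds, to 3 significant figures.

281 s

Δρ = 1029.14 − 1027.47 = 1.67 kg m⁻³ over Δz = 47 − 15 = 32 m.
N² = (9.8/1025) × (1.67/32) = 4.9896 × 10⁻⁴ s⁻².
N = √(4.9896 × 10⁻⁴) = 0.022337 rad s⁻¹, so T = 2π/N = 281.29 s ≈ 281 s.
Since Δρ > 0 the layer is stably stratified.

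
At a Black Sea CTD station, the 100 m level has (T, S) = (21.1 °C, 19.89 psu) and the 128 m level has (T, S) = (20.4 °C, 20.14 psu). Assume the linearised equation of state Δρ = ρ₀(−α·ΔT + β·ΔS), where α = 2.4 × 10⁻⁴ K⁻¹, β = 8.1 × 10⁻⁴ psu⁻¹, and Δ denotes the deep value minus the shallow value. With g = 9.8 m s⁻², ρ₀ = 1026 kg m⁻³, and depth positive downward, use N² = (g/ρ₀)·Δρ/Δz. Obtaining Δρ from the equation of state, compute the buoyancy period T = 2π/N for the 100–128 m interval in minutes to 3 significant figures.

9.20 min

ΔT = -0.7 K, ΔS = +0.25 psu (deep − shallow).
Δρ/ρ₀ = −αΔT + βΔS = 1.68 × 10⁻⁴ + 2.025 × 10⁻⁴ = 3.705 × 10⁻⁴, so Δρ ≈ 0.3801 kg m⁻³.
N² = (g/ρ₀)·Δρ/Δz = g·(Δρ/ρ₀)/Δz = 9.8 × 3.705 × 10⁻⁴ / 28 = 1.2967 × 10⁻⁴ s⁻².
N = √(1.2967 × 10⁻⁴) = 0.011387 rad s⁻¹ → T = 2π/N = 551.79 s = 9.1965 min ≈ 9.20 min.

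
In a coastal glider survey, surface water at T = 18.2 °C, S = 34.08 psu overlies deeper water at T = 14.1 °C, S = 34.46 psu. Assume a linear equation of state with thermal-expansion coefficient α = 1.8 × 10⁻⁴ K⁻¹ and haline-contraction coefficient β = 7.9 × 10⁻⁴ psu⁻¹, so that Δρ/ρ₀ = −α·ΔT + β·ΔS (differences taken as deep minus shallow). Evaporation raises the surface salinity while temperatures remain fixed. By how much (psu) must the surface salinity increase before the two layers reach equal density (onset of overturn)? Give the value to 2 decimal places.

1.31 psu

Neutral buoyancy requires −α(T_deep − T_surf) + β(S_deep − S_surf′) = 0.
S_surf′ = S_deep − (α/β)·ΔT = 34.46 − (1.8 × 10⁻⁴/7.9 × 10⁻⁴)·(-4.1) = 35.3942 psu.
Increase required: 35.3942 − 34.08 = 1.3142 psu.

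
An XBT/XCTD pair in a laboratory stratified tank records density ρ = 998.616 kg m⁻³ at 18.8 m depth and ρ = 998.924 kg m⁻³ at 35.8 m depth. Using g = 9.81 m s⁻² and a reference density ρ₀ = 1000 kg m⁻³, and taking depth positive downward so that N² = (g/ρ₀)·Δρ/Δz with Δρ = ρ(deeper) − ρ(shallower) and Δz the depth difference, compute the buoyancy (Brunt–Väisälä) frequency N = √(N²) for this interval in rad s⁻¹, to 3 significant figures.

Δρ = 998.924 − 998.616 = 0.308 kg m⁻³ over Δz = 35.8 − 18.8 = 17 m.
N² = (9.81/1000) × (0.308/17) = 1.7773 × 10⁻⁴ s⁻².
N = √(1.7773 × 10⁻⁴) = 0.013332 rad s⁻¹ ≈ 0.0133 rad s⁻¹.

0.0133 rad s⁻¹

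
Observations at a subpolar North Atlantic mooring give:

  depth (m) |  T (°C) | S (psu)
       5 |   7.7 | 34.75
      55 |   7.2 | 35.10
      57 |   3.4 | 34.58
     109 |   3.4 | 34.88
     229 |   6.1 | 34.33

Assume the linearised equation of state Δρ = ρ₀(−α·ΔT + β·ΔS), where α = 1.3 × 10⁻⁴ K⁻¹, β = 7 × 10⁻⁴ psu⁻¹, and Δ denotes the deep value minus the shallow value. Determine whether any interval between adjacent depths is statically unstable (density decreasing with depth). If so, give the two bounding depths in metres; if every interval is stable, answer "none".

109–229 m

Evaluate Δρ/ρ₀ = −αΔT + βΔS across each adjacent pair:
  5–55 m: −αΔT+βΔS = −(1.3 × 10⁻⁴)(-0.5)+(7 × 10⁻⁴)(+0.35) = 3.1 × 10⁻⁴ → stable
  55–57 m: −αΔT+βΔS = −(1.3 × 10⁻⁴)(-3.8)+(7 × 10⁻⁴)(-0.52) = 1.3 × 10⁻⁴ → stable
  57–109 m: −αΔT+βΔS = −(1.3 × 10⁻⁴)(+0.0)+(7 × 10⁻⁴)(+0.30) = 2.1 × 10⁻⁴ → stable
  109–229 m: −αΔT+βΔS = −(1.3 × 10⁻⁴)(+2.7)+(7 × 10⁻⁴)(-0.55) = -7.4 × 10⁻⁴ → UNSTABLE
The 109–229 m interval has Δρ < 0: lighter water underlies denser water.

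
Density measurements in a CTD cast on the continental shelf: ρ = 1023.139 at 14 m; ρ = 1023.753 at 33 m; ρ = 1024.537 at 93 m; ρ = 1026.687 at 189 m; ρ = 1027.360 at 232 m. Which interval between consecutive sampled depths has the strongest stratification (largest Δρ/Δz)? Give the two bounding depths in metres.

14–33 m

Compute the density gradient over each adjacent pair:
  14–33 m: Δρ/Δz = 0.614/19 = 0.032 kg m⁻⁴
  33–93 m: Δρ/Δz = 0.784/60 = 0.013 kg m⁻⁴
  93–189 m: Δρ/Δz = 2.150/96 = 0.022 kg m⁻⁴
  189–232 m: Δρ/Δz = 0.673/43 = 0.016 kg m⁻⁴
The largest gradient is in the 14–33 m interval — the pycnocline.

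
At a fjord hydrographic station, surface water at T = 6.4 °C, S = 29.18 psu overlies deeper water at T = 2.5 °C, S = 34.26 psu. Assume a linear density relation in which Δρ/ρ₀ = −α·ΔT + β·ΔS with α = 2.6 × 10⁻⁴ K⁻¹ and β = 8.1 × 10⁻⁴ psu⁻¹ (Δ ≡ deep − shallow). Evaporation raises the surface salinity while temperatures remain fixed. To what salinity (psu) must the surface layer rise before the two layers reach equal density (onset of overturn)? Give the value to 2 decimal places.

35.51 psu

Neutral buoyancy requires −α(T_deep − T_surf) + β(S_deep − S_surf′) = 0.
S_surf′ = S_deep − (α/β)·ΔT = 34.26 − (2.6 × 10⁻⁴/8.1 × 10⁻⁴)·(-3.9) = 35.5119 psu.
Increase required: 35.5119 − 29.18 = 6.3319 psu.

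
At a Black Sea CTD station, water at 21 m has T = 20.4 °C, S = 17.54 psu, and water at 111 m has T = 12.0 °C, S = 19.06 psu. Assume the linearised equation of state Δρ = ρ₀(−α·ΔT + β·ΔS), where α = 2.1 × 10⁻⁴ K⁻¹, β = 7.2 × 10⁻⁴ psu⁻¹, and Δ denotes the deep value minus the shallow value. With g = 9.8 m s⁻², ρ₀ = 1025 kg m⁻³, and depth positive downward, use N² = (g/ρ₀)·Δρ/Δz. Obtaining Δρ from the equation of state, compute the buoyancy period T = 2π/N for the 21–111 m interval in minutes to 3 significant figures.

ΔT = -8.4 K, ΔS = +1.52 psu (deep − shallow).
Δρ/ρ₀ = −αΔT + βΔS = 1.764 × 10⁻³ + 1.0944 × 10⁻³ = 2.8584 × 10⁻³, so Δρ ≈ 2.930 kg m⁻³.
N² = (g/ρ₀)·Δρ/Δz = g·(Δρ/ρ₀)/Δz = 9.8 × 2.8584 × 10⁻³ / 90 = 3.1125 × 10⁻⁴ s⁻².
N = √(3.1125 × 10⁻⁴) = 0.017642 rad s⁻¹ → T = 2π/N = 356.15 s = 5.9358 min ≈ 5.94 min.

5.94 min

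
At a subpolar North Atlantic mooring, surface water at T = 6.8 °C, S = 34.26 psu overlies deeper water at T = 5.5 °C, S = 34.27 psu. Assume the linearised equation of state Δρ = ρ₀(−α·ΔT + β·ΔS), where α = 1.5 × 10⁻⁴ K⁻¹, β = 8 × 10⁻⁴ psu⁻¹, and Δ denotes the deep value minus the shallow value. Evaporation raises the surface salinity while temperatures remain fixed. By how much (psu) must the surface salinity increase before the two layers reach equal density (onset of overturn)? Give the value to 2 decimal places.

0.25 psu

Neutral buoyancy requires −α(T_deep − T_surf) + β(S_deep − S_surf′) = 0.
S_surf′ = S_deep − (α/β)·ΔT = 34.27 − (1.5 × 10⁻⁴/8 × 10⁻⁴)·(-1.3) = 34.5138 psu.
Increase required: 34.5138 − 34.26 = 0.2538 psu.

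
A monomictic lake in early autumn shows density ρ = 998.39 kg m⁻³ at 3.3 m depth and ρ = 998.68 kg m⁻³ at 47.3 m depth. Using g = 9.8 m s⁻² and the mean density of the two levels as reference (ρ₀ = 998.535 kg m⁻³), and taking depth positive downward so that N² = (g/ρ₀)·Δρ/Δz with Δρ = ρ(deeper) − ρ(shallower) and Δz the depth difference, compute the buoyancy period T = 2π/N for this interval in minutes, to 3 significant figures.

13.0 min

Δρ = 998.68 − 998.39 = 0.29 kg m⁻³ over Δz = 47.3 − 3.3 = 44 m.
N² = (9.8/998.535) × (0.29/44) = 6.4686 × 10⁻⁵ s⁻².
N = √(6.4686 × 10⁻⁵) = 8.0428 × 10⁻³ rad s⁻¹, so T = 2π/N = 781.22 s = 13.020 min ≈ 13.0 min.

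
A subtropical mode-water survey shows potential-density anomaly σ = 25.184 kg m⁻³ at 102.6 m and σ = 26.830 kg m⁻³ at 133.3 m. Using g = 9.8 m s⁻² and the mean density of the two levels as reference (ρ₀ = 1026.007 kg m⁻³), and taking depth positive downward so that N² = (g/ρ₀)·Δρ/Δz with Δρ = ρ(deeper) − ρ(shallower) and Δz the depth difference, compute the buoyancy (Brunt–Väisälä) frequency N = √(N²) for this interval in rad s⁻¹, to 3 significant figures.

0.0226 rad s⁻¹

Δρ = 1026.830 − 1025.184 = 1.646 kg m⁻³ over Δz = 133.3 − 102.6 = 30.7 m.
N² = (9.8/1026.007) × (1.646/30.7) = 5.1211 × 10⁻⁴ s⁻².
N = √(5.1211 × 10⁻⁴) = 0.022630 rad s⁻¹ ≈ 0.0226 rad s⁻¹.
N² > 0, so the interval is statically stable.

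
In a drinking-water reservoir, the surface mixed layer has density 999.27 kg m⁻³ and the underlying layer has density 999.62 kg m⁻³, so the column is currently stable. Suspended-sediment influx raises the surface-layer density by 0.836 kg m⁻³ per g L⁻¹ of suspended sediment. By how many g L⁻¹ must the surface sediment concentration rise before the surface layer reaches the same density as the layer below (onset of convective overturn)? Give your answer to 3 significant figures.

Density deficit of the surface layer: 999.62 − 999.27 = 0.35 kg m⁻³.
Required change = 0.35 / 0.836 = 0.419 g L⁻¹.

0.419 g L⁻¹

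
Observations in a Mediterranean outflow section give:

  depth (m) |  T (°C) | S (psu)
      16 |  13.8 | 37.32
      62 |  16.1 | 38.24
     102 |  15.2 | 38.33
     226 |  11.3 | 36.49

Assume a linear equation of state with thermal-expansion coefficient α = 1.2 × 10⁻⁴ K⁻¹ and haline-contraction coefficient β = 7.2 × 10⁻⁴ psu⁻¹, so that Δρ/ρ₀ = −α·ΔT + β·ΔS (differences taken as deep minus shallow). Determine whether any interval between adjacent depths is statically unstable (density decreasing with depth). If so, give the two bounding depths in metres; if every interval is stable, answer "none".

Evaluate Δρ/ρ₀ = −αΔT + βΔS across each adjacent pair:
  16–62 m: −αΔT+βΔS = −(1.2 × 10⁻⁴)(+2.3)+(7.2 × 10⁻⁴)(+0.92) = 3.9 × 10⁻⁴ → stable
  62–102 m: −αΔT+βΔS = −(1.2 × 10⁻⁴)(-0.9)+(7.2 × 10⁻⁴)(+0.09) = 1.7 × 10⁻⁴ → stable
  102–226 m: −αΔT+βΔS = −(1.2 × 10⁻⁴)(-3.9)+(7.2 × 10⁻⁴)(-1.84) = -8.6 × 10⁻⁴ → UNSTABLE
The 102–226 m interval has Δρ < 0: lighter water underlies denser water.

102–226 m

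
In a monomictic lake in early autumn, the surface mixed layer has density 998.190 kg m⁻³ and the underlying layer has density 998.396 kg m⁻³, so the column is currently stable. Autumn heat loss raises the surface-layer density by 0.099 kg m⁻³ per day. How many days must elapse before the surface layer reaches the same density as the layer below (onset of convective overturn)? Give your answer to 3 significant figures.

2.08 days

Density deficit of the surface layer: 998.396 − 998.190 = 0.206 kg m⁻³.
Required change = 0.206 / 0.099 = 2.08 days.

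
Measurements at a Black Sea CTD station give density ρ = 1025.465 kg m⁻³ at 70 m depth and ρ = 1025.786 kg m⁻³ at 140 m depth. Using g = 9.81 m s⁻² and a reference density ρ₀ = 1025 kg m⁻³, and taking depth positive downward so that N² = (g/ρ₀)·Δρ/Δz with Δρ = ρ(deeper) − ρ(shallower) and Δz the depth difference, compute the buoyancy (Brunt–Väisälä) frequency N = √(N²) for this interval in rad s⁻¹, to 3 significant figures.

Δρ = 1025.786 − 1025.465 = 0.321 kg m⁻³ over Δz = 140 − 70 = 70 m.
N² = (9.81/1025) × (0.321/70) = 4.3889 × 10⁻⁵ s⁻².
N = √(4.3889 × 10⁻⁵) = 6.6249 × 10⁻³ rad s⁻¹ ≈ 6.62 × 10⁻³ rad s⁻¹.

6.62 × 10⁻³ rad s⁻¹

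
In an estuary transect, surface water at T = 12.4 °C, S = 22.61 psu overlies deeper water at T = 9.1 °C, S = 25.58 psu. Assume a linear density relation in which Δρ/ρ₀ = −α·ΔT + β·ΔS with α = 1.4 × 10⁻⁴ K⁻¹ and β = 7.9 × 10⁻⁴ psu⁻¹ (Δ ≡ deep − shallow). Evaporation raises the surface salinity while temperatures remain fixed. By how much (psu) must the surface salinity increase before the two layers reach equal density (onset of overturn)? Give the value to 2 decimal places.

3.55 psu

Neutral buoyancy requires −α(T_deep − T_surf) + β(S_deep − S_surf′) = 0.
S_surf′ = S_deep − (α/β)·ΔT = 25.58 − (1.4 × 10⁻⁴/7.9 × 10⁻⁴)·(-3.3) = 26.1648 psu.
Increase required: 26.1648 − 22.61 = 3.5548 psu.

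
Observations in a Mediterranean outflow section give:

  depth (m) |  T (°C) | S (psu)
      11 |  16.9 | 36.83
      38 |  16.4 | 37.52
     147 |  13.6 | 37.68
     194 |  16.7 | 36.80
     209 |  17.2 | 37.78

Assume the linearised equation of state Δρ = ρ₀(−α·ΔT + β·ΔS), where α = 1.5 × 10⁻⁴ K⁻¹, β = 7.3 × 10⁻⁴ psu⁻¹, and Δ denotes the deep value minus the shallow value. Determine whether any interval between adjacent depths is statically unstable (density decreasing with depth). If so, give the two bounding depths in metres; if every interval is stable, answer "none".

Evaluate Δρ/ρ₀ = −αΔT + βΔS across each adjacent pair:
  11–38 m: −αΔT+βΔS = −(1.5 × 10⁻⁴)(-0.5)+(7.3 × 10⁻⁴)(+0.69) = 5.8 × 10⁻⁴ → stable
  38–147 m: −αΔT+βΔS = −(1.5 × 10⁻⁴)(-2.8)+(7.3 × 10⁻⁴)(+0.16) = 5.4 × 10⁻⁴ → stable
  147–194 m: −αΔT+βΔS = −(1.5 × 10⁻⁴)(+3.1)+(7.3 × 10⁻⁴)(-0.88) = -1.1 × 10⁻³ → UNSTABLE
  194–209 m: −αΔT+βΔS = −(1.5 × 10⁻⁴)(+0.5)+(7.3 × 10⁻⁴)(+0.98) = 6.4 × 10⁻⁴ → stable
The 147–194 m interval has Δρ < 0: lighter water underlies denser water.

147–194 m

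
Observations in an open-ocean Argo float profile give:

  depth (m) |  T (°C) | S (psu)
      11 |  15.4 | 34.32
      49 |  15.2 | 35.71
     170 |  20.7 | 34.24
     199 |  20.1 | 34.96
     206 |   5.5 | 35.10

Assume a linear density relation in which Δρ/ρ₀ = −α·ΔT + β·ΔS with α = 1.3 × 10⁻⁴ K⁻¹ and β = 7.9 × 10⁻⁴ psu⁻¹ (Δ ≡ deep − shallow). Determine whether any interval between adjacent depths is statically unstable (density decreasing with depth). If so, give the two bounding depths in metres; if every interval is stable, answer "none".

49–170 m

Evaluate Δρ/ρ₀ = −αΔT + βΔS across each adjacent pair:
  11–49 m: −αΔT+βΔS = −(1.3 × 10⁻⁴)(-0.2)+(7.9 × 10⁻⁴)(+1.39) = 1.1 × 10⁻³ → stable
  49–170 m: −αΔT+βΔS = −(1.3 × 10⁻⁴)(+5.5)+(7.9 × 10⁻⁴)(-1.47) = -1.9 × 10⁻³ → UNSTABLE
  170–199 m: −αΔT+βΔS = −(1.3 × 10⁻⁴)(-0.6)+(7.9 × 10⁻⁴)(+0.72) = 6.5 × 10⁻⁴ → stable
  199–206 m: −αΔT+βΔS = −(1.3 × 10⁻⁴)(-14.6)+(7.9 × 10⁻⁴)(+0.14) = 2.0 × 10⁻³ → stable
The 49–170 m interval has Δρ < 0: lighter water underlies denser water.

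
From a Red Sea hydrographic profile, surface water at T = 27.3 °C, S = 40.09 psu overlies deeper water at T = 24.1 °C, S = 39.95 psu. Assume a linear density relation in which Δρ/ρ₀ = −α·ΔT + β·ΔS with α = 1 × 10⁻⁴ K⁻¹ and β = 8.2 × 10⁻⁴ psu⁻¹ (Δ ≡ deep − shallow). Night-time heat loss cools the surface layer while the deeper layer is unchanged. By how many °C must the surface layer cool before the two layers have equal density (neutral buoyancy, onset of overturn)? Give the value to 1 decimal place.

Neutral buoyancy requires Δρ = 0, i.e. −α(T_deep − T_surf′) + β(S_deep − S_surf) = 0.
T_surf′ = T_deep − (β/α)·ΔS = 24.1 − (8.2 × 10⁻⁴/1 × 10⁻⁴)·(-0.14) = 25.248 °C.
Cooling required: 27.3 − (25.248) = 2.052 °C.

2.1 °C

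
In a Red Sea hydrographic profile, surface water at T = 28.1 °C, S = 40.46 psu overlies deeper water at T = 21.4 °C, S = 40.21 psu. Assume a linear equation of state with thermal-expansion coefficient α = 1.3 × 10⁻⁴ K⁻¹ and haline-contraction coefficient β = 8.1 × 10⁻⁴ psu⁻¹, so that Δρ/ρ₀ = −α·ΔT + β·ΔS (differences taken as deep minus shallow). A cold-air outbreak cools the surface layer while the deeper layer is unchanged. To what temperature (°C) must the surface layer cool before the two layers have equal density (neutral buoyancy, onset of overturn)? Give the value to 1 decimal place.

23.0 °C

Neutral buoyancy requires Δρ = 0, i.e. −α(T_deep − T_surf′) + β(S_deep − S_surf) = 0.
T_surf′ = T_deep − (β/α)·ΔS = 21.4 − (8.1 × 10⁻⁴/1.3 × 10⁻⁴)·(-0.25) = 22.958 °C.
Cooling required: 28.1 − (22.958) = 5.142 °C.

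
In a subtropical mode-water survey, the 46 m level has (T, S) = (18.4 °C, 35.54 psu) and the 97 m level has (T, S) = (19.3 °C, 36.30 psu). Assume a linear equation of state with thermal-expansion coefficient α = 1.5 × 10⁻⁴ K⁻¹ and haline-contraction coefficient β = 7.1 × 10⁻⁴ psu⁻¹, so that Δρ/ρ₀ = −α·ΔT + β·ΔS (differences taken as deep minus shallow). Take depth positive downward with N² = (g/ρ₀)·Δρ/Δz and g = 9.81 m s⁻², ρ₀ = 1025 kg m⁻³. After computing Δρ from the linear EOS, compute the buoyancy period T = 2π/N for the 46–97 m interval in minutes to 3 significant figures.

11.9 min

ΔT = +0.9 K, ΔS = +0.76 psu (deep − shallow).
Δρ/ρ₀ = −αΔT + βΔS = -1.35 × 10⁻⁴ + 5.396 × 10⁻⁴ = 4.046 × 10⁻⁴, so Δρ ≈ 0.4147 kg m⁻³.
N² = (g/ρ₀)·Δρ/Δz = g·(Δρ/ρ₀)/Δz = 9.81 × 4.046 × 10⁻⁴ / 51 = 7.7826 × 10⁻⁵ s⁻².
N = √(7.7826 × 10⁻⁵) = 8.8219 × 10⁻³ rad s⁻¹ → T = 2π/N = 712.23 s = 11.870 min ≈ 11.9 min.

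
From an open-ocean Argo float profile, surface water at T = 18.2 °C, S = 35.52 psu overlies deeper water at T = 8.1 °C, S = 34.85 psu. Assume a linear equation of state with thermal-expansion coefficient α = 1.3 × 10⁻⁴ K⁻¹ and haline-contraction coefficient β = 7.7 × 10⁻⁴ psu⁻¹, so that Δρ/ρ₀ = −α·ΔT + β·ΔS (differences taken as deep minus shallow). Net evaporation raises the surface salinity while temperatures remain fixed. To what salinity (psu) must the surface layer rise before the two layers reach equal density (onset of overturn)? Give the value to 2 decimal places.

Neutral buoyancy requires −α(T_deep − T_surf) + β(S_deep − S_surf′) = 0.
S_surf′ = S_deep − (α/β)·ΔT = 34.85 − (1.3 × 10⁻⁴/7.7 × 10⁻⁴)·(-10.1) = 36.5552 psu.
Increase required: 36.5552 − 35.52 = 1.0352 psu.

36.56 psu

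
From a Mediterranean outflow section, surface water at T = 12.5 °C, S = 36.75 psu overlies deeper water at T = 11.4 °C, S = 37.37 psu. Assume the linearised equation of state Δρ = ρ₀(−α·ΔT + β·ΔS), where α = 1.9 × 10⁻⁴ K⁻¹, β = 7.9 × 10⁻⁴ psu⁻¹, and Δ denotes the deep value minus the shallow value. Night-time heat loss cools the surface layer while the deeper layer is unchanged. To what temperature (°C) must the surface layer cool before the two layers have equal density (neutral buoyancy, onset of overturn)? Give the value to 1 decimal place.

Neutral buoyancy requires Δρ = 0, i.e. −α(T_deep − T_surf′) + β(S_deep − S_surf) = 0.
T_surf′ = T_deep − (β/α)·ΔS = 11.4 − (7.9 × 10⁻⁴/1.9 × 10⁻⁴)·(+0.62) = 8.822 °C.
Cooling required: 12.5 − (8.822) = 3.678 °C.

8.8 °C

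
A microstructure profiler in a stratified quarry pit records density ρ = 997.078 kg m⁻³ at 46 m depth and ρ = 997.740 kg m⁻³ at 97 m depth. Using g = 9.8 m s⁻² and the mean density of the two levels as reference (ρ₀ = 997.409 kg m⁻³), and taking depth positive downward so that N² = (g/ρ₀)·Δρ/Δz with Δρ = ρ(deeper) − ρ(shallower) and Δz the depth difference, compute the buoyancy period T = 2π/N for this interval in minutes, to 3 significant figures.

Δρ = 997.740 − 997.078 = 0.662 kg m⁻³ over Δz = 97 − 46 = 51 m.
N² = (9.8/997.409) × (0.662/51) = 1.2754 × 10⁻⁴ s⁻².
N = √(1.2754 × 10⁻⁴) = 0.011293 rad s⁻¹, so T = 2π/N = 556.38 s = 9.2730 min ≈ 9.27 min.
Since Δρ > 0 the layer is stably stratified.

9.27 min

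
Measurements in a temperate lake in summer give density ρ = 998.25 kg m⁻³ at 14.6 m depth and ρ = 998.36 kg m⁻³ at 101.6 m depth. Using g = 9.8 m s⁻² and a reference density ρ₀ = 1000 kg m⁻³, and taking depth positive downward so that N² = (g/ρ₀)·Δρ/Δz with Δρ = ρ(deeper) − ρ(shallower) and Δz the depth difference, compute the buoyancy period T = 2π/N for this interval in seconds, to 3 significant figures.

Δρ = 998.36 − 998.25 = 0.11 kg m⁻³ over Δz = 101.6 − 14.6 = 87 m.
N² = (9.8/1000) × (0.11/87) = 1.2391 × 10⁻⁵ s⁻².
N = √(1.2391 × 10⁻⁵) = 3.5201 × 10⁻³ rad s⁻¹, so T = 2π/N = 1.7849 × 10³ s ≈ 1.78 × 10³ s.
Since Δρ > 0 the layer is stably stratified.

1.78 × 10³ s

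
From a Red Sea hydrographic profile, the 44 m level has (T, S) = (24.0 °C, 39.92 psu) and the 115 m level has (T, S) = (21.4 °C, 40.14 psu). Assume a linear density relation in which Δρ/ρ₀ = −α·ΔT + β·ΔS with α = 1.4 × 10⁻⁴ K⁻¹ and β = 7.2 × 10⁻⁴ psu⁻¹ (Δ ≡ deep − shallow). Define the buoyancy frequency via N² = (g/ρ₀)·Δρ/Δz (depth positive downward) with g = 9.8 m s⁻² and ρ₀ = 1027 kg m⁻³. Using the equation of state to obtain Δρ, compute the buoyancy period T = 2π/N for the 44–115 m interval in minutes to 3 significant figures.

12.3 min

ΔT = -2.6 K, ΔS = +0.22 psu (deep − shallow).
Δρ/ρ₀ = −αΔT + βΔS = 3.64 × 10⁻⁴ + 1.584 × 10⁻⁴ = 5.224 × 10⁻⁴, so Δρ ≈ 0.5365 kg m⁻³.
N² = (g/ρ₀)·Δρ/Δz = g·(Δρ/ρ₀)/Δz = 9.8 × 5.224 × 10⁻⁴ / 71 = 7.2106 × 10⁻⁵ s⁻².
N = √(7.2106 × 10⁻⁵) = 8.4915 × 10⁻³ rad s⁻¹ → T = 2π/N = 739.94 s = 12.332 min ≈ 12.3 min.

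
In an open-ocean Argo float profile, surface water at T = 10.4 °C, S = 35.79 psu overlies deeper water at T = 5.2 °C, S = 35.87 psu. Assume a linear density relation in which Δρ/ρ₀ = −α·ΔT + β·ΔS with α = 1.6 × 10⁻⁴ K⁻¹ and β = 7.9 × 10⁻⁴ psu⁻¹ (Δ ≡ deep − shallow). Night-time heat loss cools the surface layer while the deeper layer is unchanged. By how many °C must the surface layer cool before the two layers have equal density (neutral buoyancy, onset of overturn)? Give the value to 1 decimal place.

5.6 °C

Neutral buoyancy requires Δρ = 0, i.e. −α(T_deep − T_surf′) + β(S_deep − S_surf) = 0.
T_surf′ = T_deep − (β/α)·ΔS = 5.2 − (7.9 × 10⁻⁴/1.6 × 10⁻⁴)·(+0.08) = 4.805 °C.
Cooling required: 10.4 − (4.805) = 5.595 °C.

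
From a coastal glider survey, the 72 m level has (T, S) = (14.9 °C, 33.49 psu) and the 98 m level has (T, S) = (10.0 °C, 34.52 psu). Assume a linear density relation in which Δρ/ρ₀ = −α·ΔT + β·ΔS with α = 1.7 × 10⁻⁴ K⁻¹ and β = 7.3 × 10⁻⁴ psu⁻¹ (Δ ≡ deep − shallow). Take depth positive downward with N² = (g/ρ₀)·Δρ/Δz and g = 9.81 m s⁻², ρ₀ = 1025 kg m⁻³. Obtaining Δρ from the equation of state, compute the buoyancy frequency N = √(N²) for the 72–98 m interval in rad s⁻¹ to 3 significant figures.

0.0245 rad s⁻¹

ΔT = -4.9 K, ΔS = +1.03 psu (deep − shallow).
Δρ/ρ₀ = −αΔT + βΔS = 8.33 × 10⁻⁴ + 7.519 × 10⁻⁴ = 1.5849 × 10⁻³, so Δρ ≈ 1.625 kg m⁻³.
N² = (g/ρ₀)·Δρ/Δz = g·(Δρ/ρ₀)/Δz = 9.81 × 1.5849 × 10⁻³ / 26 = 5.9799 × 10⁻⁴ s⁻².
N = √(5.9799 × 10⁻⁴) = 0.024454 rad s⁻¹ ≈ 0.0245 rad s⁻¹.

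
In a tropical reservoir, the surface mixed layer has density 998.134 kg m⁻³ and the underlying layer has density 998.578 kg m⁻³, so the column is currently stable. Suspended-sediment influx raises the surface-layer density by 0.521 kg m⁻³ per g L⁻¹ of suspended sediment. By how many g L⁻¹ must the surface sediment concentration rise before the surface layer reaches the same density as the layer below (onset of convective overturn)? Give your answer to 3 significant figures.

Density deficit of the surface layer: 998.578 − 998.134 = 0.444 kg m⁻³.
Required change = 0.444 / 0.521 = 0.852 g L⁻¹.

0.852 g L⁻¹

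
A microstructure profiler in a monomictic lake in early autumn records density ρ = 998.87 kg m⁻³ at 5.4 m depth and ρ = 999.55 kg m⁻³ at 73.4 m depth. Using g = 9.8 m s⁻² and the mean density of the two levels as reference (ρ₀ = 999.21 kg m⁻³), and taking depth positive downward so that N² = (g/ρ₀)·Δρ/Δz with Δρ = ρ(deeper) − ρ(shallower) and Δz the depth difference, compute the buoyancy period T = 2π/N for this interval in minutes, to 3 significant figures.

Δρ = 999.55 − 998.87 = 0.68 kg m⁻³ over Δz = 73.4 − 5.4 = 68 m.
N² = (9.8/999.21) × (0.68/68) = 9.8077 × 10⁻⁵ s⁻².
N = √(9.8077 × 10⁻⁵) = 9.9034 × 10⁻³ rad s⁻¹, so T = 2π/N = 634.45 s = 10.574 min ≈ 10.6 min.

10.6 min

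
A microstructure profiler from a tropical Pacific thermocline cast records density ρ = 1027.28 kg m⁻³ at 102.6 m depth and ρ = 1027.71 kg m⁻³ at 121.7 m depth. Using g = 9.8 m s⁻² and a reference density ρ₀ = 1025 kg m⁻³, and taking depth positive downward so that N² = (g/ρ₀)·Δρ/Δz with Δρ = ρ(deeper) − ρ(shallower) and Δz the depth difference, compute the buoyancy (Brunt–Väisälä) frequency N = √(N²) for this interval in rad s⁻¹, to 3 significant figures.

0.0147 rad s⁻¹

Δρ = 1027.71 − 1027.28 = 0.43 kg m⁻³ over Δz = 121.7 − 102.6 = 19.1 m.
N² = (9.8/1025) × (0.43/19.1) = 2.1525 × 10⁻⁴ s⁻².
N = √(2.1525 × 10⁻⁴) = 0.014671 rad s⁻¹ ≈ 0.0147 rad s⁻¹.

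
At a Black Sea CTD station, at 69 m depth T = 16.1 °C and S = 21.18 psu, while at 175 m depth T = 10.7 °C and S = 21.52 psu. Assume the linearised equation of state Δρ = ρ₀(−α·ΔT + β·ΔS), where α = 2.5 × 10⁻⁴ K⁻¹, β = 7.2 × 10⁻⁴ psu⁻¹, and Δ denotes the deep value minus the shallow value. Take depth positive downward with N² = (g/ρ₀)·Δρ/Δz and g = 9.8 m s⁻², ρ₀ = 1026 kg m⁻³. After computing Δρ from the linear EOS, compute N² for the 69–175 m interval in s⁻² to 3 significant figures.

1.47 × 10⁻⁴ s⁻²

ΔT = -5.4 K, ΔS = +0.34 psu (deep − shallow).
Δρ/ρ₀ = −αΔT + βΔS = 1.35 × 10⁻³ + 2.448 × 10⁻⁴ = 1.5948 × 10⁻³, so Δρ ≈ 1.636 kg m⁻³.
N² = (g/ρ₀)·Δρ/Δz = g·(Δρ/ρ₀)/Δz = 9.8 × 1.5948 × 10⁻³ / 106 = 1.4744 × 10⁻⁴ s⁻² ≈ 1.47 × 10⁻⁴ s⁻².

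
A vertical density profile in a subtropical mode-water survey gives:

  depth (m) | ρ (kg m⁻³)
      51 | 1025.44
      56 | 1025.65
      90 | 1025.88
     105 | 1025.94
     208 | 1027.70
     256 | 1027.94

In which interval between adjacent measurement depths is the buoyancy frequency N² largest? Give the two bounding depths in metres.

51–56 m

Compute the density gradient over each adjacent pair:
  51–56 m: Δρ/Δz = 0.21/5 = 0.042 kg m⁻⁴
  56–90 m: Δρ/Δz = 0.23/34 = 6.8 × 10⁻³ kg m⁻⁴
  90–105 m: Δρ/Δz = 0.06/15 = 4.0 × 10⁻³ kg m⁻⁴
  105–208 m: Δρ/Δz = 1.76/103 = 0.017 kg m⁻⁴
  208–256 m: Δρ/Δz = 0.24/48 = 5.0 × 10⁻³ kg m⁻⁴
The largest gradient is in the 51–56 m interval — the pycnocline.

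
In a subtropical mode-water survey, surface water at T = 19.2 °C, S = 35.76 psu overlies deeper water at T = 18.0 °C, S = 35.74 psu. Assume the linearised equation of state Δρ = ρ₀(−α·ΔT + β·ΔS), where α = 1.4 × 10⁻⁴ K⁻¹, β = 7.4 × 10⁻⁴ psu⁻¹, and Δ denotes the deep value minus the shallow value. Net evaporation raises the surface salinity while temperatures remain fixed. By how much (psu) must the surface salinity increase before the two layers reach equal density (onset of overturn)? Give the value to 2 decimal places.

0.21 psu

Neutral buoyancy requires −α(T_deep − T_surf) + β(S_deep − S_surf′) = 0.
S_surf′ = S_deep − (α/β)·ΔT = 35.74 − (1.4 × 10⁻⁴/7.4 × 10⁻⁴)·(-1.2) = 35.9670 psu.
Increase required: 35.9670 − 35.76 = 0.2070 psu.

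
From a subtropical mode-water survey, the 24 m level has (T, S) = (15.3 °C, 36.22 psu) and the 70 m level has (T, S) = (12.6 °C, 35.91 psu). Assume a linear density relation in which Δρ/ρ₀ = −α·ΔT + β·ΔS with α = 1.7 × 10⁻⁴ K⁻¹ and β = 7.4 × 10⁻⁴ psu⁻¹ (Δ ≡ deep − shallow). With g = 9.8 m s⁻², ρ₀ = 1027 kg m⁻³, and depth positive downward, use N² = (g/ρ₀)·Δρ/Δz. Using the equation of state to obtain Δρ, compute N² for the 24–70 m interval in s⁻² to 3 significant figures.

ΔT = -2.7 K, ΔS = -0.31 psu (deep − shallow).
Δρ/ρ₀ = −αΔT + βΔS = 4.59 × 10⁻⁴ − 2.294 × 10⁻⁴ = 2.296 × 10⁻⁴, so Δρ ≈ 0.2358 kg m⁻³.
N² = (g/ρ₀)·Δρ/Δz = g·(Δρ/ρ₀)/Δz = 9.8 × 2.296 × 10⁻⁴ / 46 = 4.8915 × 10⁻⁵ s⁻² ≈ 4.89 × 10⁻⁵ s⁻².

4.89 × 10⁻⁵ s⁻²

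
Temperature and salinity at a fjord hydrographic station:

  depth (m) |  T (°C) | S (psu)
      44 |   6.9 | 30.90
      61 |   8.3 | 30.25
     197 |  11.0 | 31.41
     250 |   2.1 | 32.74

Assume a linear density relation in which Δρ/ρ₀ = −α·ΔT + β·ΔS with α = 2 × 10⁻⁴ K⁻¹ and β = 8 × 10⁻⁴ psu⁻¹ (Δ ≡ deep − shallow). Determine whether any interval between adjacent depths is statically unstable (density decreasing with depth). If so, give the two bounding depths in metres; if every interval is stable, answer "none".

Evaluate Δρ/ρ₀ = −αΔT + βΔS across each adjacent pair:
  44–61 m: −αΔT+βΔS = −(2 × 10⁻⁴)(+1.4)+(8 × 10⁻⁴)(-0.65) = -8.0 × 10⁻⁴ → UNSTABLE
  61–197 m: −αΔT+βΔS = −(2 × 10⁻⁴)(+2.7)+(8 × 10⁻⁴)(+1.16) = 3.9 × 10⁻⁴ → stable
  197–250 m: −αΔT+βΔS = −(2 × 10⁻⁴)(-8.9)+(8 × 10⁻⁴)(+1.33) = 2.8 × 10⁻³ → stable
The 44–61 m interval has Δρ < 0: lighter water underlies denser water.

44–61 m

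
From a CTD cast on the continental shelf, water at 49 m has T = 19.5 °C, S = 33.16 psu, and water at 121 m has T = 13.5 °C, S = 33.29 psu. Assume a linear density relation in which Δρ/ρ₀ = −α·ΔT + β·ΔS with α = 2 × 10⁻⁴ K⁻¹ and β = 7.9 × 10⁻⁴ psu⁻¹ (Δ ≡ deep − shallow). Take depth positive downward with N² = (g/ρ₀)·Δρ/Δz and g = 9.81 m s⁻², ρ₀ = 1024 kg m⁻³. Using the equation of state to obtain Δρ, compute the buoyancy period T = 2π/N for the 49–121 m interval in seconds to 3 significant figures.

472 s

ΔT = -6.0 K, ΔS = +0.13 psu (deep − shallow).
Δρ/ρ₀ = −αΔT + βΔS = 1.20 × 10⁻³ + 1.027 × 10⁻⁴ = 1.3027 × 10⁻³, so Δρ ≈ 1.334 kg m⁻³.
N² = (g/ρ₀)·Δρ/Δz = g·(Δρ/ρ₀)/Δz = 9.81 × 1.3027 × 10⁻³ / 72 = 1.7749 × 10⁻⁴ s⁻².
N = √(1.7749 × 10⁻⁴) = 0.013323 rad s⁻¹ → T = 2π/N = 471.60 s ≈ 472 s.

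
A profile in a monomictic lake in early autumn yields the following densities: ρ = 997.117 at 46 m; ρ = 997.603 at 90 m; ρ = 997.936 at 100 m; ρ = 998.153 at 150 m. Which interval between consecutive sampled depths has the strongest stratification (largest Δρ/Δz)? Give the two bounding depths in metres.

90–100 m

Compute the density gradient over each adjacent pair:
  46–90 m: Δρ/Δz = 0.486/44 = 0.011 kg m⁻⁴
  90–100 m: Δρ/Δz = 0.333/10 = 0.033 kg m⁻⁴
  100–150 m: Δρ/Δz = 0.217/50 = 4.3 × 10⁻³ kg m⁻⁴
The largest gradient is in the 90–100 m interval — the pycnocline.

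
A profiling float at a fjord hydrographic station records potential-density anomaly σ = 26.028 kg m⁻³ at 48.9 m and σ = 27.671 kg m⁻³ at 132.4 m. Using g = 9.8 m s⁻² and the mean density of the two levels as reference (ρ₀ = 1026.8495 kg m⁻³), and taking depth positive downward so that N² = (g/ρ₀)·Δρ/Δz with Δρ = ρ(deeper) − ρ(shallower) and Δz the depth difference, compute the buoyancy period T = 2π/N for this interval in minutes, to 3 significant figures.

7.64 min

Δρ = 1027.671 − 1026.028 = 1.643 kg m⁻³ over Δz = 132.4 − 48.9 = 83.5 m.
N² = (9.8/1026.8495) × (1.643/83.5) = 1.8779 × 10⁻⁴ s⁻².
N = √(1.8779 × 10⁻⁴) = 0.013704 rad s⁻¹, so T = 2π/N = 458.49 s = 7.6415 min ≈ 7.64 min.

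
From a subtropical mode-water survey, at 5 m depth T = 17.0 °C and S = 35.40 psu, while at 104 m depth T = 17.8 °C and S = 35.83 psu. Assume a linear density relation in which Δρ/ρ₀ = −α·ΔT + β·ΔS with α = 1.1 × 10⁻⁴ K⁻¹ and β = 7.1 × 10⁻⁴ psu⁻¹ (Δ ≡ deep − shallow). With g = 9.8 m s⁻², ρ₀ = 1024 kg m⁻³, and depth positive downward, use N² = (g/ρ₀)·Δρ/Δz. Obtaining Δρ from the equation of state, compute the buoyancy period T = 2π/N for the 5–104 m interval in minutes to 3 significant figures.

22.6 min

ΔT = +0.8 K, ΔS = +0.43 psu (deep − shallow).
Δρ/ρ₀ = −αΔT + βΔS = -8.80 × 10⁻⁵ + 3.053 × 10⁻⁴ = 2.173 × 10⁻⁴, so Δρ ≈ 0.2225 kg m⁻³.
N² = (g/ρ₀)·Δρ/Δz = g·(Δρ/ρ₀)/Δz = 9.8 × 2.173 × 10⁻⁴ / 99 = 2.1511 × 10⁻⁵ s⁻².
N = √(2.1511 × 10⁻⁵) = 4.6380 × 10⁻³ rad s⁻¹ → T = 2π/N = 1.3547 × 10³ s = 22.578 min ≈ 22.6 min.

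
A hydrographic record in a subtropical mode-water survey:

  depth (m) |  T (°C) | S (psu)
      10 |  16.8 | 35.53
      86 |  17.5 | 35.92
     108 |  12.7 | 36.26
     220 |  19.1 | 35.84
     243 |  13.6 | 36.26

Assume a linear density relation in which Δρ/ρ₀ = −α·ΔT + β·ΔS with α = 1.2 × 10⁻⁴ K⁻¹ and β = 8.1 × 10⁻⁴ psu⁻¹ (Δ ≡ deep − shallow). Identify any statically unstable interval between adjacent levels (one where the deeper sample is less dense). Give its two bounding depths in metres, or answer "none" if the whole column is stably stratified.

108–220 m

Evaluate Δρ/ρ₀ = −αΔT + βΔS across each adjacent pair:
  10–86 m: −αΔT+βΔS = −(1.2 × 10⁻⁴)(+0.7)+(8.1 × 10⁻⁴)(+0.39) = 2.3 × 10⁻⁴ → stable
  86–108 m: −αΔT+βΔS = −(1.2 × 10⁻⁴)(-4.8)+(8.1 × 10⁻⁴)(+0.34) = 8.5 × 10⁻⁴ → stable
  108–220 m: −αΔT+βΔS = −(1.2 × 10⁻⁴)(+6.4)+(8.1 × 10⁻⁴)(-0.42) = -1.1 × 10⁻³ → UNSTABLE
  220–243 m: −αΔT+βΔS = −(1.2 × 10⁻⁴)(-5.5)+(8.1 × 10⁻⁴)(+0.42) = 1.0 × 10⁻³ → stable
The 108–220 m interval has Δρ < 0: lighter water underlies denser water.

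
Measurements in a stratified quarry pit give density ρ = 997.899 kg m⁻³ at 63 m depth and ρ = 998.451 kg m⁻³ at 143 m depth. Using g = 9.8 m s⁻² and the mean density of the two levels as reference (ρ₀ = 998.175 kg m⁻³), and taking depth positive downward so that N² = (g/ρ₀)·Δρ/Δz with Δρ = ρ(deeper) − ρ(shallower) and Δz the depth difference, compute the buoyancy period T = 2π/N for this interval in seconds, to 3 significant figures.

Δρ = 998.451 − 997.899 = 0.552 kg m⁻³ over Δz = 143 − 63 = 80 m.
N² = (9.8/998.175) × (0.552/80) = 6.7744 × 10⁻⁵ s⁻².
N = √(6.7744 × 10⁻⁵) = 8.2307 × 10⁻³ rad s⁻¹, so T = 2π/N = 763.38 s ≈ 763 s.

763 s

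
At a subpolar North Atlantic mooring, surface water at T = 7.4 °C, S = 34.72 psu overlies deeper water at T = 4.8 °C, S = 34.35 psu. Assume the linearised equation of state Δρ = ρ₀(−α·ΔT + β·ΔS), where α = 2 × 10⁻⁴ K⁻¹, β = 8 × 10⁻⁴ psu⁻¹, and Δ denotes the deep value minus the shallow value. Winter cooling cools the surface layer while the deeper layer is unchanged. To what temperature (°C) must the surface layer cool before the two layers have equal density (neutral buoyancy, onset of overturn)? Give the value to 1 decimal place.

6.3 °C

Neutral buoyancy requires Δρ = 0, i.e. −α(T_deep − T_surf′) + β(S_deep − S_surf) = 0.
T_surf′ = T_deep − (β/α)·ΔS = 4.8 − (8 × 10⁻⁴/2 × 10⁻⁴)·(-0.37) = 6.280 °C.
Cooling required: 7.4 − (6.280) = 1.120 °C.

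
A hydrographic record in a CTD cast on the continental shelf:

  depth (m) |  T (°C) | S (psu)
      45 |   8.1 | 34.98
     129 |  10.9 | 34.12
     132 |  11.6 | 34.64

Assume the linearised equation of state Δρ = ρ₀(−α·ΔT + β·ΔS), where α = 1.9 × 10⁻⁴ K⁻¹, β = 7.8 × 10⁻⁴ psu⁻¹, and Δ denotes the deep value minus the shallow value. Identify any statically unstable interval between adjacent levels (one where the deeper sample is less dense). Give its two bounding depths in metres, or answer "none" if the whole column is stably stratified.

45–129 m

Evaluate Δρ/ρ₀ = −αΔT + βΔS across each adjacent pair:
  45–129 m: −αΔT+βΔS = −(1.9 × 10⁻⁴)(+2.8)+(7.8 × 10⁻⁴)(-0.86) = -1.2 × 10⁻³ → UNSTABLE
  129–132 m: −αΔT+βΔS = −(1.9 × 10⁻⁴)(+0.7)+(7.8 × 10⁻⁴)(+0.52) = 2.7 × 10⁻⁴ → stable
The 45–129 m interval has Δρ < 0: lighter water underlies denser water.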